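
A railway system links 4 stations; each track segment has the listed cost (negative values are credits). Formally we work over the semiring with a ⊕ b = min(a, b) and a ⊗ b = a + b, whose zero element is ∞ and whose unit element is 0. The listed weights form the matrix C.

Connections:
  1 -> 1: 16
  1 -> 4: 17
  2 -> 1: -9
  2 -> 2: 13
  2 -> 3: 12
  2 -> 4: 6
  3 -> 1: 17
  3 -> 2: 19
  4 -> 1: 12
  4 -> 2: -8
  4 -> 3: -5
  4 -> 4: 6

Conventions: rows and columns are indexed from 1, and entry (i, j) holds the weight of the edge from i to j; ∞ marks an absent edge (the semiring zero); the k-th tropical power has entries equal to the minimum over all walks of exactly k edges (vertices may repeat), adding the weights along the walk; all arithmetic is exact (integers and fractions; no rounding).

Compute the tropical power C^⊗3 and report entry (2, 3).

C^⊗2:
  [29, 9, 12, 23]
  [4, -2, 1, 8]
  [10, 32, 31, 25]
  [-17, -2, 1, -2]
C^⊗3:
  [0, 15, 18, 15]
  [-11, 0, 3, 4]
  [23, 17, 20, 27]
  [-11, -10, -7, 0]
Key observation: the optimum is the walk 2->1->4->3, with weight (-9) + 17 + (-5) = 3.
Optimal value attained by: walk 2->1->4->3.
Answer: (C^⊗3)[2][3] = 3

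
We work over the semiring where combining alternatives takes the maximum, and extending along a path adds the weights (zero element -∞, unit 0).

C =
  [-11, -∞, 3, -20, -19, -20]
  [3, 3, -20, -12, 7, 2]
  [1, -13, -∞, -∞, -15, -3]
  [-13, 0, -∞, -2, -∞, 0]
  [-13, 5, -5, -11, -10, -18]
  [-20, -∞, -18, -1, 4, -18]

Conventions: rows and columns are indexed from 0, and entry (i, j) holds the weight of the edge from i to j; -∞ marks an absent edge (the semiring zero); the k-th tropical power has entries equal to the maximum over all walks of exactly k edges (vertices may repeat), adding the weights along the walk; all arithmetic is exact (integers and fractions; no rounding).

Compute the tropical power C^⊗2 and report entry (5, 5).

C^⊗2:
  [4, -10, -8, -21, -12, 0]
  [6, 12, 6, 1, 10, 5]
  [-10, -10, 4, -4, 1, -11]
  [3, 3, -10, -1, 7, 2]
  [8, 8, -10, -7, 12, 7]
  [-9, 9, -1, -3, -6, -1]
Key observation: the optimum is the walk 5->3->5, with weight (-1) + 0 = -1.
Optimal value attained by: walk 5->3->5.
Answer: (C^⊗2)[5][5] = -1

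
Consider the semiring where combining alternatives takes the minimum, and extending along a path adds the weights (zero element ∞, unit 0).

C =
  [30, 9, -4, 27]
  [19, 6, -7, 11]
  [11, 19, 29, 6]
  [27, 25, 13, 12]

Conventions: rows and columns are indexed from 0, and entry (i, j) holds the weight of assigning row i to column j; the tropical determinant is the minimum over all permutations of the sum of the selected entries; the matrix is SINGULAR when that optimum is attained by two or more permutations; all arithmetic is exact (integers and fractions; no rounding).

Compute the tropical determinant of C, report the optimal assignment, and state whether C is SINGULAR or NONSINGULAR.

σ = (0, 1, 2, 3): 30 + 6 + 29 + 12 = 77
σ = (0, 1, 3, 2): 30 + 6 + 6 + 13 = 55
σ = (0, 2, 1, 3): 30 + (-7) + 19 + 12 = 54
σ = (0, 2, 3, 1): 30 + (-7) + 6 + 25 = 54
σ = (0, 3, 1, 2): 30 + 11 + 19 + 13 = 73
σ = (0, 3, 2, 1): 30 + 11 + 29 + 25 = 95
σ = (1, 0, 2, 3): 9 + 19 + 29 + 12 = 69
σ = (1, 0, 3, 2): 9 + 19 + 6 + 13 = 47
σ = (1, 2, 0, 3): 9 + (-7) + 11 + 12 = 25
σ = (1, 2, 3, 0): 9 + (-7) + 6 + 27 = 35
σ = (1, 3, 0, 2): 9 + 11 + 11 + 13 = 44
σ = (1, 3, 2, 0): 9 + 11 + 29 + 27 = 76
σ = (2, 0, 1, 3): (-4) + 19 + 19 + 12 = 46
σ = (2, 0, 3, 1): (-4) + 19 + 6 + 25 = 46
σ = (2, 1, 0, 3): (-4) + 6 + 11 + 12 = 25
σ = (2, 1, 3, 0): (-4) + 6 + 6 + 27 = 35
σ = (2, 3, 0, 1): (-4) + 11 + 11 + 25 = 43
σ = (2, 3, 1, 0): (-4) + 11 + 19 + 27 = 53
σ = (3, 0, 1, 2): 27 + 19 + 19 + 13 = 78
σ = (3, 0, 2, 1): 27 + 19 + 29 + 25 = 100
σ = (3, 1, 0, 2): 27 + 6 + 11 + 13 = 57
σ = (3, 1, 2, 0): 27 + 6 + 29 + 27 = 89
σ = (3, 2, 0, 1): 27 + (-7) + 11 + 25 = 56
σ = (3, 2, 1, 0): 27 + (-7) + 19 + 27 = 66
Optimal value attained by: σ = (1, 2, 0, 3).
Answer: det⊕(C) = 25; verdict: SINGULAR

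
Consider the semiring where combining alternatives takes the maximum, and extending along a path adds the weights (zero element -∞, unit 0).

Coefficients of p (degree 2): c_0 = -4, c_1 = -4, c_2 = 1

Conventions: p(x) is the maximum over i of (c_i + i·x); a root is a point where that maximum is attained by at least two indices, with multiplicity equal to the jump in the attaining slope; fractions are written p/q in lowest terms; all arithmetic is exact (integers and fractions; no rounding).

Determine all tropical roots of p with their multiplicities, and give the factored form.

hull edge (i=0, c=-4) to (i=2, c=1): slope 5/2, span 2
Factored form: p(x) = 1 ⊗ (x ⊕ (-5/2)) ⊗ (x ⊕ (-5/2))
Answer: roots = -5/2 (mult 2)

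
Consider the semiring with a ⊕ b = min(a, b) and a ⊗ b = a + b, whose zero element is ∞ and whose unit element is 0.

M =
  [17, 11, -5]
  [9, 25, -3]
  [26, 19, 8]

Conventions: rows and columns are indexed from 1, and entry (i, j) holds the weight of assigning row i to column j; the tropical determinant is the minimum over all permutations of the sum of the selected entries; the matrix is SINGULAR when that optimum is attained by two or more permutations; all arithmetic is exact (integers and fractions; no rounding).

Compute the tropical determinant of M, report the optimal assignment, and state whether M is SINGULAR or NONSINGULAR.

σ = (1, 2, 3): 17 + 25 + 8 = 50
σ = (1, 3, 2): 17 + (-3) + 19 = 33
σ = (2, 1, 3): 11 + 9 + 8 = 28
σ = (2, 3, 1): 11 + (-3) + 26 = 34
σ = (3, 1, 2): (-5) + 9 + 19 = 23
σ = (3, 2, 1): (-5) + 25 + 26 = 46
Optimal value attained by: σ = (3, 1, 2).
Answer: det⊕(M) = 23; verdict: NONSINGULAR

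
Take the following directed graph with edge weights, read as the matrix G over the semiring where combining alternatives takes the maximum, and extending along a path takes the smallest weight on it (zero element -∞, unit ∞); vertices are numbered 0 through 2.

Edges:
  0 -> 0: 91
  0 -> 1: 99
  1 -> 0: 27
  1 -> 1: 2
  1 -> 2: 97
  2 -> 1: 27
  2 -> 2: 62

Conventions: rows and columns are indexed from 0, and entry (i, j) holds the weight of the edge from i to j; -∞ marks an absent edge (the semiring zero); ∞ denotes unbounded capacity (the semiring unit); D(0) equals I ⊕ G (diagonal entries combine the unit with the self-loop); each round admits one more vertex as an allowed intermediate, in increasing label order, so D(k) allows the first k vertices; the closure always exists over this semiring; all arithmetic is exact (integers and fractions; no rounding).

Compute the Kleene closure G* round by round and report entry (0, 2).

D(0):
  [∞, 99, -∞]
  [27, ∞, 97]
  [-∞, 27, ∞]
D(1):
  [∞, 99, -∞]
  [27, ∞, 97]
  [-∞, 27, ∞]
D(2):
  [∞, 99, 97]
  [27, ∞, 97]
  [27, 27, ∞]
D(3):
  [∞, 99, 97]
  [27, ∞, 97]
  [27, 27, ∞]
Answer: G*[0][2] = 97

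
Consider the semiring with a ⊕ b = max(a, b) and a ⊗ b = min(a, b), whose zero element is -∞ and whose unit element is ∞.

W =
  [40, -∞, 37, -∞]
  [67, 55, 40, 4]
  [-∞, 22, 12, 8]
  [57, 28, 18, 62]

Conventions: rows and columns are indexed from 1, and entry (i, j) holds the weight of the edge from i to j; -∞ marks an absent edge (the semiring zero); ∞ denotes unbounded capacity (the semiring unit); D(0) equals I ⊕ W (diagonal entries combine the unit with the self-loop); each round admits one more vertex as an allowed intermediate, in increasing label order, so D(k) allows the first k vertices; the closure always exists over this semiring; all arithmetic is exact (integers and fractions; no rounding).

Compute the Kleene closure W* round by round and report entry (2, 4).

D(0):
  [∞, -∞, 37, -∞]
  [67, ∞, 40, 4]
  [-∞, 22, ∞, 8]
  [57, 28, 18, ∞]
D(1):
  [∞, -∞, 37, -∞]
  [67, ∞, 40, 4]
  [-∞, 22, ∞, 8]
  [57, 28, 37, ∞]
D(2):
  [∞, -∞, 37, -∞]
  [67, ∞, 40, 4]
  [22, 22, ∞, 8]
  [57, 28, 37, ∞]
D(3):
  [∞, 22, 37, 8]
  [67, ∞, 40, 8]
  [22, 22, ∞, 8]
  [57, 28, 37, ∞]
D(4):
  [∞, 22, 37, 8]
  [67, ∞, 40, 8]
  [22, 22, ∞, 8]
  [57, 28, 37, ∞]
Answer: W*[2][4] = 8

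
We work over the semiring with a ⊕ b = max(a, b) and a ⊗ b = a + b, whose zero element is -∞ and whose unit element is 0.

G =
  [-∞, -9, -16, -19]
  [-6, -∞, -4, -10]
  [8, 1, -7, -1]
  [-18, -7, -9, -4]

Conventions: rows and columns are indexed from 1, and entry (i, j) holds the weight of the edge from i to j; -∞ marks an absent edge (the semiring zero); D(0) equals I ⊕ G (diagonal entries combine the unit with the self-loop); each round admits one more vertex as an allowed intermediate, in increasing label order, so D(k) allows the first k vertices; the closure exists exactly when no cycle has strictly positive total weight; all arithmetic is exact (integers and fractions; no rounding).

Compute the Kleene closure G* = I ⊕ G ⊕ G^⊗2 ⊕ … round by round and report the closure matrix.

D(0):
  [0, -9, -16, -19]
  [-6, 0, -4, -10]
  [8, 1, 0, -1]
  [-18, -7, -9, 0]
D(1):
  [0, -9, -16, -19]
  [-6, 0, -4, -10]
  [8, 1, 0, -1]
  [-18, -7, -9, 0]
D(2):
  [0, -9, -13, -19]
  [-6, 0, -4, -10]
  [8, 1, 0, -1]
  [-13, -7, -9, 0]
D(3):
  [0, -9, -13, -14]
  [4, 0, -4, -5]
  [8, 1, 0, -1]
  [-1, -7, -9, 0]
D(4):
  [0, -9, -13, -14]
  [4, 0, -4, -5]
  [8, 1, 0, -1]
  [-1, -7, -9, 0]
Answer: G* = [[0, -9, -13, -14], [4, 0, -4, -5], [8, 1, 0, -1], [-1, -7, -9, 0]]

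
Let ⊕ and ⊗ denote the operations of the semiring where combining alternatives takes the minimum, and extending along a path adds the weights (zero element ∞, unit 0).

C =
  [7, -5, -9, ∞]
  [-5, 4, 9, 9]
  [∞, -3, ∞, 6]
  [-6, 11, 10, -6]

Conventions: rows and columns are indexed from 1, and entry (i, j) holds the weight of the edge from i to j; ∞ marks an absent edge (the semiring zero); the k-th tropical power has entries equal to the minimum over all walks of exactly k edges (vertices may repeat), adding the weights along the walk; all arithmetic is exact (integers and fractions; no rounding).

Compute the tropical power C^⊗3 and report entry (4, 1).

C^⊗2:
  [-10, -12, -2, -3]
  [-1, -10, -14, 3]
  [-8, 1, 6, 0]
  [-12, -11, -15, -12]
C^⊗3:
  [-17, -15, -19, -9]
  [-15, -17, -10, -8]
  [-6, -13, -17, -6]
  [-18, -18, -21, -18]
Key observation: the optimum is the walk 4->4->4->1, with weight (-6) + (-6) + (-6) = -18.
Optimal value attained by: walk 4->4->4->1.
Answer: (C^⊗3)[4][1] = -18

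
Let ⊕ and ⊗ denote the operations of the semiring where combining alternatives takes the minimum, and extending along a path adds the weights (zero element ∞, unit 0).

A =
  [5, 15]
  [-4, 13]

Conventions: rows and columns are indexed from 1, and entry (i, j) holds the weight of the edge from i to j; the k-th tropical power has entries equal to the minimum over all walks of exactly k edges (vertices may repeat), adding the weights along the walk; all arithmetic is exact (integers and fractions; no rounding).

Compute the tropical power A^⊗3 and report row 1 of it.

A^⊗2:
  [10, 20]
  [1, 11]
A^⊗3:
  [15, 25]
  [6, 16]
Answer: row 1 of A^⊗3 = [15, 25]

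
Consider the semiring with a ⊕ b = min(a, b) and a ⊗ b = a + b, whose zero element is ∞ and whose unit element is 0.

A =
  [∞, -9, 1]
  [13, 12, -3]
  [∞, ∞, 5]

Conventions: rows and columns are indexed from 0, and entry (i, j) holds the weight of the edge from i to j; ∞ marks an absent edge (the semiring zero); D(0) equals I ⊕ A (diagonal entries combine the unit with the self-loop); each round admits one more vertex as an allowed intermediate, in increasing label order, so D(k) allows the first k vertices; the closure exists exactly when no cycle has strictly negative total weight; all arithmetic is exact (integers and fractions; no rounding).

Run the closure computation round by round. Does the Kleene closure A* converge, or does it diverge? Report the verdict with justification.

D(0):
  [0, -9, 1]
  [13, 0, -3]
  [∞, ∞, 0]
D(1):
  [0, -9, 1]
  [13, 0, -3]
  [∞, ∞, 0]
D(2):
  [0, -9, -12]
  [13, 0, -3]
  [∞, ∞, 0]
D(3):
  [0, -9, -12]
  [13, 0, -3]
  [∞, ∞, 0]
Key observation: every diagonal entry stays at the unit through all rounds, so no improving cycle exists.
Answer: CONVERGES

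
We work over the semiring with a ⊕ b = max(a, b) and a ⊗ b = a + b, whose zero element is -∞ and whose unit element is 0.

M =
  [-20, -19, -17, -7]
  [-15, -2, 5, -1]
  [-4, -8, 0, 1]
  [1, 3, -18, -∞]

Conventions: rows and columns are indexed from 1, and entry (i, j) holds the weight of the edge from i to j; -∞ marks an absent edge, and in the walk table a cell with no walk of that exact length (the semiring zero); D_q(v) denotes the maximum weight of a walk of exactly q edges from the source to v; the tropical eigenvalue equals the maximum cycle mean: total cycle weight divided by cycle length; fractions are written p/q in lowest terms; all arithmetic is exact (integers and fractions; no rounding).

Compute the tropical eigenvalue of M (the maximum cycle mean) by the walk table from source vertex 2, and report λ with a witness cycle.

q=0: [-∞, 0, -∞, -∞]
q=1: [-15, -2, 5, -1]
q=2: [1, 2, 5, 6]
q=3: [7, 9, 7, 6]
q=4: [7, 9, 14, 8]
Optimal cycle mean attained by: cycle 2->3->4->2, total 5 + 1 + 3, length 3.
Answer: λ = 3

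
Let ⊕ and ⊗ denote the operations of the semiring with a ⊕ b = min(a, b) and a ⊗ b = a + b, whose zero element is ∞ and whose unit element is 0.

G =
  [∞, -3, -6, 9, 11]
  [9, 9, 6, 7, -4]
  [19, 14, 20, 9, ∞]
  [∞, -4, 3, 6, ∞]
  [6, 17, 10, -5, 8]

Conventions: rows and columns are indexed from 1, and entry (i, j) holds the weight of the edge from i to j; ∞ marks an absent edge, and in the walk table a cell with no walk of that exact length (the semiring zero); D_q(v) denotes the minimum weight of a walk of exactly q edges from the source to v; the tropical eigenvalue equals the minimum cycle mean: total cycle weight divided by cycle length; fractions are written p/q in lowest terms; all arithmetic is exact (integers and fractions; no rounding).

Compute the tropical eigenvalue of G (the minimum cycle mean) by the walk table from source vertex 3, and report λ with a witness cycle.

q=0: [∞, ∞, 0, ∞, ∞]
q=1: [19, 14, 20, 9, ∞]
q=2: [23, 5, 12, 15, 10]
q=3: [14, 11, 11, 5, 1]
q=4: [7, 1, 8, -4, 7]
q=5: [10, -8, -1, 2, -3]
Optimal cycle mean attained by: cycle 2->5->4->2, total (-4) + (-5) + (-4), length 3.
Answer: λ = -13/3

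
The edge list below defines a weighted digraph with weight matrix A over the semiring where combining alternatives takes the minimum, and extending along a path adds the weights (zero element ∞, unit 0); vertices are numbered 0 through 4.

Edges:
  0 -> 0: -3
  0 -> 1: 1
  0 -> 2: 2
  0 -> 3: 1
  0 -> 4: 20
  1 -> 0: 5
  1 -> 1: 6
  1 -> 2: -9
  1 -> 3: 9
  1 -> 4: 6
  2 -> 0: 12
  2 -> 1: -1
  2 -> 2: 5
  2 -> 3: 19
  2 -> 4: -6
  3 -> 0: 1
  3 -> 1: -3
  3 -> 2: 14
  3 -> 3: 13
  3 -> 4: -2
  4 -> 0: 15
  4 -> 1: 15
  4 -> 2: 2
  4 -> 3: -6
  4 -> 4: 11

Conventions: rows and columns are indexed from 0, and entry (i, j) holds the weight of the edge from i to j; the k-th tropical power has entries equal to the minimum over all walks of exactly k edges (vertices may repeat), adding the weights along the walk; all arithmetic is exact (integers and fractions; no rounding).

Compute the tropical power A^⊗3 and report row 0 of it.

A^⊗2:
  [-6, -2, -8, -2, -4]
  [2, -10, -4, 0, -15]
  [4, 4, -10, -12, -1]
  [-2, 2, -12, -8, 3]
  [-5, -9, 6, 5, -8]
A^⊗3:
  [-9, -9, -11, -10, -14]
  [-5, -5, -19, -21, -10]
  [-11, -15, -5, -7, -16]
  [-7, -13, -7, -3, -18]
  [-8, -4, -18, -14, -3]
Answer: row 0 of A^⊗3 = [-9, -9, -11, -10, -14]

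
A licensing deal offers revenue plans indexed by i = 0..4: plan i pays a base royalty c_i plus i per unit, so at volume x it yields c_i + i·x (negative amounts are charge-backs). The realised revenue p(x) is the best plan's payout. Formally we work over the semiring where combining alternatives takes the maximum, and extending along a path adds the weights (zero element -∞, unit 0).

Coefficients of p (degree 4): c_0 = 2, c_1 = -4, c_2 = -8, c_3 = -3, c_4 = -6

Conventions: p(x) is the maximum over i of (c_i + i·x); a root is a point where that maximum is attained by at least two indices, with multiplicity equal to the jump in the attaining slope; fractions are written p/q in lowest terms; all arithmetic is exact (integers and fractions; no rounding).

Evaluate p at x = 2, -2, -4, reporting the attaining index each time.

p(2) = max(2+0·2=2, -4+1·2=-2, -8+2·2=-4, -3+3·2=3, -6+4·2=2) = 3 (attained by i=3)
p(-2) = max(2+0·(-2)=2, -4+1·(-2)=-6, -8+2·(-2)=-12, -3+3·(-2)=-9, -6+4·(-2)=-14) = 2 (attained by i=0)
p(-4) = max(2+0·(-4)=2, -4+1·(-4)=-8, -8+2·(-4)=-16, -3+3·(-4)=-15, -6+4·(-4)=-22) = 2 (attained by i=0)
Answer: p(2) = 3; p(-2) = 2; p(-4) = 2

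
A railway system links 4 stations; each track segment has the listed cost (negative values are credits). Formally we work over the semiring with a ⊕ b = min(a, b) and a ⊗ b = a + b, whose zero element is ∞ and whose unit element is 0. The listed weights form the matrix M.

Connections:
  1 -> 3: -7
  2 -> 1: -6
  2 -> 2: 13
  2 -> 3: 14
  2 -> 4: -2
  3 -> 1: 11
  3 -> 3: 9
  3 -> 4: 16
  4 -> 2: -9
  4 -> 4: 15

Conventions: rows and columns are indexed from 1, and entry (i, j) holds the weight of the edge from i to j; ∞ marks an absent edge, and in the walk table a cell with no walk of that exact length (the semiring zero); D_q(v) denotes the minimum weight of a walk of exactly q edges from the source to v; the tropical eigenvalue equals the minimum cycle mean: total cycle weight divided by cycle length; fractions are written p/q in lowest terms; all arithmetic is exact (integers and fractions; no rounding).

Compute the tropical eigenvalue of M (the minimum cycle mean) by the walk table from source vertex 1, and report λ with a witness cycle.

q=0: [0, ∞, ∞, ∞]
q=1: [∞, ∞, -7, ∞]
q=2: [4, ∞, 2, 9]
q=3: [13, 0, -3, 18]
q=4: [-6, 9, 6, -2]
Optimal cycle mean attained by: cycle 2->4->2, total (-2) + (-9), length 2.
Answer: λ = -11/2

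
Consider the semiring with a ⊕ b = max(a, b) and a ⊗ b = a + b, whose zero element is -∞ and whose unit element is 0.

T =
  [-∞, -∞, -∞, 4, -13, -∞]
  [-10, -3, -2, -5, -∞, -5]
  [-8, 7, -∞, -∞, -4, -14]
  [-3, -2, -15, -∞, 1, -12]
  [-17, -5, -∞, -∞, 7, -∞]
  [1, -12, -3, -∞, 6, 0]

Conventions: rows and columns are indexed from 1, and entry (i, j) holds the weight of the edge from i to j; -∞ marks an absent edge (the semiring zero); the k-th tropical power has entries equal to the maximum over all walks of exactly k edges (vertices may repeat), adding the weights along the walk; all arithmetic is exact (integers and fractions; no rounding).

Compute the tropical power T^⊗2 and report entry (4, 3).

T^⊗2:
  [1, 2, -11, -∞, 5, -8]
  [-4, 5, -5, -6, 1, -5]
  [-3, 4, 5, 2, 3, 2]
  [-11, -4, -4, 1, 8, -7]
  [-10, 2, -7, -10, 14, -10]
  [1, 4, -3, 5, 13, 0]
Key observation: the optimum is the walk 4->2->3, with weight (-2) + (-2) = -4.
Optimal value attained by: walk 4->2->3.
Answer: (T^⊗2)[4][3] = -4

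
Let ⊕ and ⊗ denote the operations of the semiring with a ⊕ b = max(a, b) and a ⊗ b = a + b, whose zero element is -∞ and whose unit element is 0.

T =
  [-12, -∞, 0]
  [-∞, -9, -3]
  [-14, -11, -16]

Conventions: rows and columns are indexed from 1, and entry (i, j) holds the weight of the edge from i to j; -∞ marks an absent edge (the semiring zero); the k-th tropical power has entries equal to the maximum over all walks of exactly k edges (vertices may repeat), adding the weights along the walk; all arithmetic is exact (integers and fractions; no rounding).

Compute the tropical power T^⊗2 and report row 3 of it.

T^⊗2:
  [-14, -11, -12]
  [-17, -14, -12]
  [-26, -20, -14]
Answer: row 3 of T^⊗2 = [-26, -20, -14]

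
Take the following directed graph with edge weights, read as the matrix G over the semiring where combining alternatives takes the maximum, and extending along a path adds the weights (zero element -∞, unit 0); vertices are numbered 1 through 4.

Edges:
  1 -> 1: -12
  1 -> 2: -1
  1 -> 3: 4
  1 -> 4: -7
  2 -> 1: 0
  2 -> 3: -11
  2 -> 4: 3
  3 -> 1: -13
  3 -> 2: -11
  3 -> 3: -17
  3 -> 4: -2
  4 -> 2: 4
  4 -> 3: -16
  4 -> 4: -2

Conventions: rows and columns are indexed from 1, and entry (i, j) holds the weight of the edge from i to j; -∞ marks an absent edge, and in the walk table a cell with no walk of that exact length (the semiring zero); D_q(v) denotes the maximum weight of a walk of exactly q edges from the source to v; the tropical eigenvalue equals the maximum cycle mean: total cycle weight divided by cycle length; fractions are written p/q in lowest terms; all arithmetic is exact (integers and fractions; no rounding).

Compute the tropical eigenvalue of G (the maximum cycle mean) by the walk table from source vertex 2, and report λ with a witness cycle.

q=0: [-∞, 0, -∞, -∞]
q=1: [0, -∞, -11, 3]
q=2: [-12, 7, 4, 1]
q=3: [7, 5, -4, 10]
q=4: [5, 14, 11, 8]
Optimal cycle mean attained by: cycle 2->4->2, total 3 + 4, length 2.
Answer: λ = 7/2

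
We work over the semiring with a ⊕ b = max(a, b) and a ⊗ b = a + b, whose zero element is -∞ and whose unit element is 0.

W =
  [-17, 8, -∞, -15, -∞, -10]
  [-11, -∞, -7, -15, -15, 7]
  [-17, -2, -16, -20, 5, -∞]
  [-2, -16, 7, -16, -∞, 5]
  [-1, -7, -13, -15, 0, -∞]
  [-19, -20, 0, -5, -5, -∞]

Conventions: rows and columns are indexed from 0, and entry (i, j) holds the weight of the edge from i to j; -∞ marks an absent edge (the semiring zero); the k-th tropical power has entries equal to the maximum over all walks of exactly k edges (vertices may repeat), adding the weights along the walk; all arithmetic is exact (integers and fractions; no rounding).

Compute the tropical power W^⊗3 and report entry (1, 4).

W^⊗2:
  [-3, -9, 1, -7, -7, 15]
  [-12, -3, 7, 2, 2, -10]
  [4, -2, -8, -10, 5, 5]
  [-10, 6, 5, 0, 12, -9]
  [-1, 7, -8, -15, 0, 0]
  [-6, -2, 2, -20, 5, 0]
W^⊗3:
  [-4, 5, 15, 10, 10, -2]
  [1, 5, 9, -13, 12, 7]
  [4, 12, 5, 0, 5, 5]
  [11, 5, 7, -3, 12, 13]
  [-1, 7, 0, -5, 0, 14]
  [4, 2, 0, -5, 7, 5]
Key observation: the optimum is the walk 1->5->2->4, with weight 7 + 0 + 5 = 12.
Optimal value attained by: walk 1->5->2->4.
Answer: (W^⊗3)[1][4] = 12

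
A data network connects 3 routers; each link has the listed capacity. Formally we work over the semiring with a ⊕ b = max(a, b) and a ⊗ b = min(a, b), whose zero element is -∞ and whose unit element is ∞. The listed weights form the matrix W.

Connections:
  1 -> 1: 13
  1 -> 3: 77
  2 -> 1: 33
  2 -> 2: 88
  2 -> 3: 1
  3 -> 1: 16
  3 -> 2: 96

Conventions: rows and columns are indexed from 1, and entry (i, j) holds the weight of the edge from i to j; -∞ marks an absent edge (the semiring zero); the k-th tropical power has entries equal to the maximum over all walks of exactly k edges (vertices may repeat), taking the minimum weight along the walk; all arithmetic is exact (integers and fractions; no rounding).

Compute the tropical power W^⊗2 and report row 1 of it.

W^⊗2:
  [16, 77, 13]
  [33, 88, 33]
  [33, 88, 16]
Answer: row 1 of W^⊗2 = [16, 77, 13]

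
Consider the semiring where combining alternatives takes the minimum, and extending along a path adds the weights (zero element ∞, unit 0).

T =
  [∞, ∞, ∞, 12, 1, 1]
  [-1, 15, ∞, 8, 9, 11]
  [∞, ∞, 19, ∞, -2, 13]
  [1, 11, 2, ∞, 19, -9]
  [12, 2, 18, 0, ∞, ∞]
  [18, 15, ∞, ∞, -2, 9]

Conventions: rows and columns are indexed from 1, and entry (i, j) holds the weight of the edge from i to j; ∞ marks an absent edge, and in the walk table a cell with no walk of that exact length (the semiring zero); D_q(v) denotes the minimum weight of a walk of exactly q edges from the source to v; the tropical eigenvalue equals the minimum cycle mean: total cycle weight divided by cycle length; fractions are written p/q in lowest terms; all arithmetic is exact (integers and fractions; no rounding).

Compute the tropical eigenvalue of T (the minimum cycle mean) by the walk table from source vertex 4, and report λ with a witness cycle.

q=0: [∞, ∞, ∞, 0, ∞, ∞]
q=1: [1, 11, 2, ∞, 19, -9]
q=2: [9, 6, 21, 13, -11, 0]
q=3: [1, -9, 7, -11, -2, 4]
q=4: [-10, 0, -9, -2, 0, -20]
q=5: [-2, -5, 0, 0, -22, -11]
q=6: [-10, -20, -4, -22, -13, -9]
Optimal cycle mean attained by: cycle 4->6->5->4, total (-9) + (-2) + 0, length 3.
Answer: λ = -11/3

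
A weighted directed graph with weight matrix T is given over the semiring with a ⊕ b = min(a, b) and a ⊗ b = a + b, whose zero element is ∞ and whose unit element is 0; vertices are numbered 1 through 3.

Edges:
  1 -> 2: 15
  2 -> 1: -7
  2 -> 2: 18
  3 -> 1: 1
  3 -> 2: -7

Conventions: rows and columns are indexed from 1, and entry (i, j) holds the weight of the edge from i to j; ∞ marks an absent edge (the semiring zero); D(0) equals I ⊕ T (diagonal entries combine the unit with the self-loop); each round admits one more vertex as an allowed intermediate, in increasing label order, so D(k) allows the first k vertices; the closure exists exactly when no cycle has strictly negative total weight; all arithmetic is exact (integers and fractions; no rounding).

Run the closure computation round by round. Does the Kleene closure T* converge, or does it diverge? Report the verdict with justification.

D(0):
  [0, 15, ∞]
  [-7, 0, ∞]
  [1, -7, 0]
D(1):
  [0, 15, ∞]
  [-7, 0, ∞]
  [1, -7, 0]
D(2):
  [0, 15, ∞]
  [-7, 0, ∞]
  [-14, -7, 0]
D(3):
  [0, 15, ∞]
  [-7, 0, ∞]
  [-14, -7, 0]
Key observation: every diagonal entry stays at the unit through all rounds, so no improving cycle exists.
Answer: CONVERGES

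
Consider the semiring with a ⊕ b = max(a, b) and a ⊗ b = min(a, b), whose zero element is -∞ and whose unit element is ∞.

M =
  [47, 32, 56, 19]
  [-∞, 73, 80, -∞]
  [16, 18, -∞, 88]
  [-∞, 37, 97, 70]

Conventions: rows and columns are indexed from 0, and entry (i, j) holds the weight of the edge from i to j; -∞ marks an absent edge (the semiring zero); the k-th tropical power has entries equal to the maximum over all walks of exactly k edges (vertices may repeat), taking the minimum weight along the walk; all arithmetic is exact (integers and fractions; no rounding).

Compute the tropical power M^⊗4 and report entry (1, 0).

M^⊗2:
  [47, 32, 47, 56]
  [16, 73, 73, 80]
  [16, 37, 88, 70]
  [16, 37, 70, 88]
M^⊗3:
  [47, 37, 56, 56]
  [16, 73, 80, 73]
  [16, 37, 70, 88]
  [16, 37, 88, 70]
M^⊗4:
  [47, 37, 56, 56]
  [16, 73, 73, 80]
  [16, 37, 88, 70]
  [16, 37, 70, 88]
Key observation: the optimum is the walk 1->1->1->2->0, with weight 73 min 73 min 80 min 16 = 16.
Optimal value attained by: walk 1->1->1->2->0.
Answer: (M^⊗4)[1][0] = 16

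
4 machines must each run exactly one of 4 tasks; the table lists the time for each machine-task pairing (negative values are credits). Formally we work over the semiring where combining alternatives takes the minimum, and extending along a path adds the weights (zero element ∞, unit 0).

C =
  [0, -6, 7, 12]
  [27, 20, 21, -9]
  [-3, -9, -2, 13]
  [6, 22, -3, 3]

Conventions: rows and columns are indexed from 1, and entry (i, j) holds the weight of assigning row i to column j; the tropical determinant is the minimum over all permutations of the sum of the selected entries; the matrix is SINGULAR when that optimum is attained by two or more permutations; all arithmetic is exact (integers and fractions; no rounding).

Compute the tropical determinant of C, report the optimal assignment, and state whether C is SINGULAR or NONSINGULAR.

σ = (1, 2, 3, 4): 0 + 20 + (-2) + 3 = 21
σ = (1, 2, 4, 3): 0 + 20 + 13 + (-3) = 30
σ = (1, 3, 2, 4): 0 + 21 + (-9) + 3 = 15
σ = (1, 3, 4, 2): 0 + 21 + 13 + 22 = 56
σ = (1, 4, 2, 3): 0 + (-9) + (-9) + (-3) = -21
σ = (1, 4, 3, 2): 0 + (-9) + (-2) + 22 = 11
σ = (2, 1, 3, 4): (-6) + 27 + (-2) + 3 = 22
σ = (2, 1, 4, 3): (-6) + 27 + 13 + (-3) = 31
σ = (2, 3, 1, 4): (-6) + 21 + (-3) + 3 = 15
σ = (2, 3, 4, 1): (-6) + 21 + 13 + 6 = 34
σ = (2, 4, 1, 3): (-6) + (-9) + (-3) + (-3) = -21
σ = (2, 4, 3, 1): (-6) + (-9) + (-2) + 6 = -11
σ = (3, 1, 2, 4): 7 + 27 + (-9) + 3 = 28
σ = (3, 1, 4, 2): 7 + 27 + 13 + 22 = 69
σ = (3, 2, 1, 4): 7 + 20 + (-3) + 3 = 27
σ = (3, 2, 4, 1): 7 + 20 + 13 + 6 = 46
σ = (3, 4, 1, 2): 7 + (-9) + (-3) + 22 = 17
σ = (3, 4, 2, 1): 7 + (-9) + (-9) + 6 = -5
σ = (4, 1, 2, 3): 12 + 27 + (-9) + (-3) = 27
σ = (4, 1, 3, 2): 12 + 27 + (-2) + 22 = 59
σ = (4, 2, 1, 3): 12 + 20 + (-3) + (-3) = 26
σ = (4, 2, 3, 1): 12 + 20 + (-2) + 6 = 36
σ = (4, 3, 1, 2): 12 + 21 + (-3) + 22 = 52
σ = (4, 3, 2, 1): 12 + 21 + (-9) + 6 = 30
Optimal value attained by: σ = (1, 4, 2, 3).
Answer: det⊕(C) = -21; verdict: SINGULAR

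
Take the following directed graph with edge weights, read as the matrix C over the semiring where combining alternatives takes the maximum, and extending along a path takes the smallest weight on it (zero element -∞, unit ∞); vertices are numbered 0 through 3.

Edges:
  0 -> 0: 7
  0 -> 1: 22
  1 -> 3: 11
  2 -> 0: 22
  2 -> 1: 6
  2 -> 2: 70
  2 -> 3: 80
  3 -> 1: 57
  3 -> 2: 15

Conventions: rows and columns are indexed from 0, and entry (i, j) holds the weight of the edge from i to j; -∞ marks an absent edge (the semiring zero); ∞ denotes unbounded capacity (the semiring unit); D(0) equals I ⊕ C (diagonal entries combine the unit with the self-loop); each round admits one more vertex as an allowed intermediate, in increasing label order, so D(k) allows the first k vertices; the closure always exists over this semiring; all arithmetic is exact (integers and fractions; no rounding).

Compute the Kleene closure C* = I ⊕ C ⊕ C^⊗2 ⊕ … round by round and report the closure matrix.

D(0):
  [∞, 22, -∞, -∞]
  [-∞, ∞, -∞, 11]
  [22, 6, ∞, 80]
  [-∞, 57, 15, ∞]
D(1):
  [∞, 22, -∞, -∞]
  [-∞, ∞, -∞, 11]
  [22, 22, ∞, 80]
  [-∞, 57, 15, ∞]
D(2):
  [∞, 22, -∞, 11]
  [-∞, ∞, -∞, 11]
  [22, 22, ∞, 80]
  [-∞, 57, 15, ∞]
D(3):
  [∞, 22, -∞, 11]
  [-∞, ∞, -∞, 11]
  [22, 22, ∞, 80]
  [15, 57, 15, ∞]
D(4):
  [∞, 22, 11, 11]
  [11, ∞, 11, 11]
  [22, 57, ∞, 80]
  [15, 57, 15, ∞]
Answer: C* = [[∞, 22, 11, 11], [11, ∞, 11, 11], [22, 57, ∞, 80], [15, 57, 15, ∞]]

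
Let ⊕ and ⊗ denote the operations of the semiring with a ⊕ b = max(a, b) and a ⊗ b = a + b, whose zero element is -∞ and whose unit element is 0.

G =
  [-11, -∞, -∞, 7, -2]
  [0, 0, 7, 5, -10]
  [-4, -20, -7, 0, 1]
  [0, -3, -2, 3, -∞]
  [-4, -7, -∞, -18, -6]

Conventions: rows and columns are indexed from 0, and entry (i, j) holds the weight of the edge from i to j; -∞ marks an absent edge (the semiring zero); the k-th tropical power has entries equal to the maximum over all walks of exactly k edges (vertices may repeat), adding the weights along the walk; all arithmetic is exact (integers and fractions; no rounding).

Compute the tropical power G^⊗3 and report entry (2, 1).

G^⊗2:
  [7, 4, 5, 10, -8]
  [5, 2, 7, 8, 8]
  [0, -3, -2, 3, -5]
  [3, 0, 4, 7, -1]
  [-7, -7, 0, 3, -6]
G^⊗3:
  [10, 7, 11, 14, 6]
  [8, 5, 9, 12, 8]
  [3, 0, 4, 7, -1]
  [7, 4, 7, 10, 5]
  [3, 0, 1, 6, 1]
Key observation: the optimum is the walk 2->0->3->1, with weight (-4) + 7 + (-3) = 0.
Optimal value attained by: walk 2->0->3->1.
Answer: (G^⊗3)[2][1] = 0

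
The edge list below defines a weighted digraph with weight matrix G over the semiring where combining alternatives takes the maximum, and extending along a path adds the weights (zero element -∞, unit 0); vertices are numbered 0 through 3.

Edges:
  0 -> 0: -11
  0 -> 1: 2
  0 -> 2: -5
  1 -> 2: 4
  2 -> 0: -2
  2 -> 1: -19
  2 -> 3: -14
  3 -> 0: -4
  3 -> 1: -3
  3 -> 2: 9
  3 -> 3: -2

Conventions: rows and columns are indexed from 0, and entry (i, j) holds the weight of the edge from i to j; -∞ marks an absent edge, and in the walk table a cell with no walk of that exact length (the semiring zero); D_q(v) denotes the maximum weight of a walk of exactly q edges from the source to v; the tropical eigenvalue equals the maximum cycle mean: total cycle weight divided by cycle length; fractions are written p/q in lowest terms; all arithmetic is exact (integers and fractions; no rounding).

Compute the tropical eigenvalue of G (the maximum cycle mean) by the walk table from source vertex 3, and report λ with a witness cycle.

q=0: [-∞, -∞, -∞, 0]
q=1: [-4, -3, 9, -2]
q=2: [7, -2, 7, -4]
q=3: [5, 9, 5, -6]
q=4: [3, 7, 13, -8]
Optimal cycle mean attained by: cycle 0->1->2->0, total 2 + 4 + (-2), length 3.
Answer: λ = 4/3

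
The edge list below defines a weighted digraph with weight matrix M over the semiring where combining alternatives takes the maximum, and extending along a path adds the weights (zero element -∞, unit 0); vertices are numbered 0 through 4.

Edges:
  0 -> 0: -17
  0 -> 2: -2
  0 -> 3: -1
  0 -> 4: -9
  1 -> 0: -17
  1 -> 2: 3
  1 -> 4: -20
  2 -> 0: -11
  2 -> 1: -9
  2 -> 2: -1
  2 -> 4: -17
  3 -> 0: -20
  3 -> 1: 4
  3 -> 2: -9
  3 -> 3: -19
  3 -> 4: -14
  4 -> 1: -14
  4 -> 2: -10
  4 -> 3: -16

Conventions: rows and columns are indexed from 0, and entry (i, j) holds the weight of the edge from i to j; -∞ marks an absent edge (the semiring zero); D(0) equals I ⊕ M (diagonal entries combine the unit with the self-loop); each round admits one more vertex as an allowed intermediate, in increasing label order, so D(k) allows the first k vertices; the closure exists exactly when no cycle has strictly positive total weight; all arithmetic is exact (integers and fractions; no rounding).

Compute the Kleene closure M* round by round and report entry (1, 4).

D(0):
  [0, -∞, -2, -1, -9]
  [-17, 0, 3, -∞, -20]
  [-11, -9, 0, -∞, -17]
  [-20, 4, -9, 0, -14]
  [-∞, -14, -10, -16, 0]
D(1):
  [0, -∞, -2, -1, -9]
  [-17, 0, 3, -18, -20]
  [-11, -9, 0, -12, -17]
  [-20, 4, -9, 0, -14]
  [-∞, -14, -10, -16, 0]
D(2):
  [0, -∞, -2, -1, -9]
  [-17, 0, 3, -18, -20]
  [-11, -9, 0, -12, -17]
  [-13, 4, 7, 0, -14]
  [-31, -14, -10, -16, 0]
D(3):
  [0, -11, -2, -1, -9]
  [-8, 0, 3, -9, -14]
  [-11, -9, 0, -12, -17]
  [-4, 4, 7, 0, -10]
  [-21, -14, -10, -16, 0]
D(4):
  [0, 3, 6, -1, -9]
  [-8, 0, 3, -9, -14]
  [-11, -8, 0, -12, -17]
  [-4, 4, 7, 0, -10]
  [-20, -12, -9, -16, 0]
D(5):
  [0, 3, 6, -1, -9]
  [-8, 0, 3, -9, -14]
  [-11, -8, 0, -12, -17]
  [-4, 4, 7, 0, -10]
  [-20, -12, -9, -16, 0]
Answer: M*[1][4] = -14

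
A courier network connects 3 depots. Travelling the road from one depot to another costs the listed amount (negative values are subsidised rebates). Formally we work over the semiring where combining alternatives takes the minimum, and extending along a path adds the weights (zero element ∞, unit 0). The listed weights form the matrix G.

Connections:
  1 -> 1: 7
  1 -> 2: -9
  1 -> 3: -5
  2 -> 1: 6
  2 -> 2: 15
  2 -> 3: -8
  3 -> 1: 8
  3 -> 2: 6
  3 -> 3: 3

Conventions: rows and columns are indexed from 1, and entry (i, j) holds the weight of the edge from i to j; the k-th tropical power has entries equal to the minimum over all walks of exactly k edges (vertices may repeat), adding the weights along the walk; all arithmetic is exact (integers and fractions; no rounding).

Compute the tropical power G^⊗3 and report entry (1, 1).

G^⊗2:
  [-3, -2, -17]
  [0, -3, -5]
  [11, -1, -2]
G^⊗3:
  [-9, -12, -14]
  [3, -9, -11]
  [5, 2, -9]
Key observation: the optimum is the walk 1->2->3->1, with weight (-9) + (-8) + 8 = -9.
Optimal value attained by: walk 1->2->3->1.
Answer: (G^⊗3)[1][1] = -9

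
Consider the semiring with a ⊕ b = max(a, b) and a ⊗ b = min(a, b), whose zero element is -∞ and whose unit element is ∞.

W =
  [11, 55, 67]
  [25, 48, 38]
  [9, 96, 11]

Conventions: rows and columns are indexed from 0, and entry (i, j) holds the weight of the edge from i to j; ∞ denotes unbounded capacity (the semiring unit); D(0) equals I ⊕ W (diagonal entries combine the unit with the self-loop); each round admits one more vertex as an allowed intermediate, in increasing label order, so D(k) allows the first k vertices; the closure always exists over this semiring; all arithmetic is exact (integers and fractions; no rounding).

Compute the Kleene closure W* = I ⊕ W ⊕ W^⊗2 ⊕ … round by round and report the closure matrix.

D(0):
  [∞, 55, 67]
  [25, ∞, 38]
  [9, 96, ∞]
D(1):
  [∞, 55, 67]
  [25, ∞, 38]
  [9, 96, ∞]
D(2):
  [∞, 55, 67]
  [25, ∞, 38]
  [25, 96, ∞]
D(3):
  [∞, 67, 67]
  [25, ∞, 38]
  [25, 96, ∞]
Answer: W* = [[∞, 67, 67], [25, ∞, 38], [25, 96, ∞]]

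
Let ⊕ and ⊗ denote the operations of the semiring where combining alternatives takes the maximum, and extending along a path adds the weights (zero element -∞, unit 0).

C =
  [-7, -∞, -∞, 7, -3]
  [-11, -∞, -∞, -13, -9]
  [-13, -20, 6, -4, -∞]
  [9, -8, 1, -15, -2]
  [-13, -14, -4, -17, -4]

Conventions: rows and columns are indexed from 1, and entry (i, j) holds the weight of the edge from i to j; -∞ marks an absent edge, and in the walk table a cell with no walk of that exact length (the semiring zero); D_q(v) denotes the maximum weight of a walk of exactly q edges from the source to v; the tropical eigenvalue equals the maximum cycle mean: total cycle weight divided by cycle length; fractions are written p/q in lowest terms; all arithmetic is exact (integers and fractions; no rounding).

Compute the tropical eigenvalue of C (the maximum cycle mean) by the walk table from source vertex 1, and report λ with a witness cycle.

q=0: [0, -∞, -∞, -∞, -∞]
q=1: [-7, -∞, -∞, 7, -3]
q=2: [16, -1, 8, 0, 5]
q=3: [9, -8, 14, 23, 13]
q=4: [32, 15, 24, 16, 21]
q=5: [25, 8, 30, 39, 29]
Optimal cycle mean attained by: cycle 1->4->1, total 7 + 9, length 2.
Answer: λ = 8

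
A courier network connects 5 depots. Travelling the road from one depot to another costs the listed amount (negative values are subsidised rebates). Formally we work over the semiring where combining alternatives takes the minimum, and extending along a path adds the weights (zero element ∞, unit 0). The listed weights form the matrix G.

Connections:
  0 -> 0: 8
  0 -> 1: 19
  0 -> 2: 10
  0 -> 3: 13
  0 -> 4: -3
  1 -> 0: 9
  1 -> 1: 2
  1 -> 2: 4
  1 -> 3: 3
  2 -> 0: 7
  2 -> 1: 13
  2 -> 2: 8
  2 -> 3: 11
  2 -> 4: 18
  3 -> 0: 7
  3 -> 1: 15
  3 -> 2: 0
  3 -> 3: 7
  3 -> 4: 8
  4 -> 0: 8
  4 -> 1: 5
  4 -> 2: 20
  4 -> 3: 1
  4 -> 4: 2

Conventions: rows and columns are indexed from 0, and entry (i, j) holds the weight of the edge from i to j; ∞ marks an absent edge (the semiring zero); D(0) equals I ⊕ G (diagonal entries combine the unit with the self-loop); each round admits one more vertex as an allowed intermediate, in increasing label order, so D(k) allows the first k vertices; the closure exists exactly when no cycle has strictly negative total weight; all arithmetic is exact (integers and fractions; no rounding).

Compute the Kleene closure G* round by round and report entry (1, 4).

D(0):
  [0, 19, 10, 13, -3]
  [9, 0, 4, 3, ∞]
  [7, 13, 0, 11, 18]
  [7, 15, 0, 0, 8]
  [8, 5, 20, 1, 0]
D(1):
  [0, 19, 10, 13, -3]
  [9, 0, 4, 3, 6]
  [7, 13, 0, 11, 4]
  [7, 15, 0, 0, 4]
  [8, 5, 18, 1, 0]
D(2):
  [0, 19, 10, 13, -3]
  [9, 0, 4, 3, 6]
  [7, 13, 0, 11, 4]
  [7, 15, 0, 0, 4]
  [8, 5, 9, 1, 0]
D(3):
  [0, 19, 10, 13, -3]
  [9, 0, 4, 3, 6]
  [7, 13, 0, 11, 4]
  [7, 13, 0, 0, 4]
  [8, 5, 9, 1, 0]
D(4):
  [0, 19, 10, 13, -3]
  [9, 0, 3, 3, 6]
  [7, 13, 0, 11, 4]
  [7, 13, 0, 0, 4]
  [8, 5, 1, 1, 0]
D(5):
  [0, 2, -2, -2, -3]
  [9, 0, 3, 3, 6]
  [7, 9, 0, 5, 4]
  [7, 9, 0, 0, 4]
  [8, 5, 1, 1, 0]
Answer: G*[1][4] = 6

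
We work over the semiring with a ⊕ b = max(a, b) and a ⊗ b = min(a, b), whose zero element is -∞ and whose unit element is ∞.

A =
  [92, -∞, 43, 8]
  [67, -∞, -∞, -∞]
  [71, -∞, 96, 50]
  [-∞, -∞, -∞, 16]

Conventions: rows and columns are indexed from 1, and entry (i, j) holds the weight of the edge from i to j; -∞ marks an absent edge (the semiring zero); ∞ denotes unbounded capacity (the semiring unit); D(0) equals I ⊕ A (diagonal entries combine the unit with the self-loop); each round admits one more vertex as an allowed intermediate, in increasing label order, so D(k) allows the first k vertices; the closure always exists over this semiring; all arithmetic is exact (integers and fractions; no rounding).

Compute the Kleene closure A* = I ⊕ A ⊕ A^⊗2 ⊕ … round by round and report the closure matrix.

D(0):
  [∞, -∞, 43, 8]
  [67, ∞, -∞, -∞]
  [71, -∞, ∞, 50]
  [-∞, -∞, -∞, ∞]
D(1):
  [∞, -∞, 43, 8]
  [67, ∞, 43, 8]
  [71, -∞, ∞, 50]
  [-∞, -∞, -∞, ∞]
D(2):
  [∞, -∞, 43, 8]
  [67, ∞, 43, 8]
  [71, -∞, ∞, 50]
  [-∞, -∞, -∞, ∞]
D(3):
  [∞, -∞, 43, 43]
  [67, ∞, 43, 43]
  [71, -∞, ∞, 50]
  [-∞, -∞, -∞, ∞]
D(4):
  [∞, -∞, 43, 43]
  [67, ∞, 43, 43]
  [71, -∞, ∞, 50]
  [-∞, -∞, -∞, ∞]
Answer: A* = [[∞, -∞, 43, 43], [67, ∞, 43, 43], [71, -∞, ∞, 50], [-∞, -∞, -∞, ∞]]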